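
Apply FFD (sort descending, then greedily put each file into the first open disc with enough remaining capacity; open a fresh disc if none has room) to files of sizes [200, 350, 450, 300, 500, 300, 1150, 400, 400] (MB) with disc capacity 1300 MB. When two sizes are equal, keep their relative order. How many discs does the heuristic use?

4

Sorted descending: 1150, 500, 450, 400, 400, 350, 300, 300, 200.
  1150 → disc 1 (new)  [load 1150/1300]
  500 → disc 2 (new)  [load 500/1300]
  450 → disc 2  [load 950/1300]
  400 → disc 3 (new)  [load 400/1300]
  400 → disc 3  [load 800/1300]
  350 → disc 2  [load 1300/1300]
  300 → disc 3  [load 1100/1300]
  300 → disc 4 (new)  [load 300/1300]
  200 → disc 3  [load 1300/1300]
4 discs opened.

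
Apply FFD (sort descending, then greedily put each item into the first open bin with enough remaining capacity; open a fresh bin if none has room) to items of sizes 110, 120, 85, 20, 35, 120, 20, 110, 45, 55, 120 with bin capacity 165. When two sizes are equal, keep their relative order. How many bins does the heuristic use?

6

Sorted descending: 120, 120, 120, 110, 110, 85, 55, 45, 35, 20, 20.
  120 → bin 1 (new)  [load 120/165]
  120 → bin 2 (new)  [load 120/165]
  120 → bin 3 (new)  [load 120/165]
  110 → bin 4 (new)  [load 110/165]
  110 → bin 5 (new)  [load 110/165]
  85 → bin 6 (new)  [load 85/165]
  55 → bin 4  [load 165/165]
  45 → bin 1  [load 165/165]
  35 → bin 2  [load 155/165]
  20 → bin 3  [load 140/165]
  20 → bin 3  [load 160/165]
6 bins opened.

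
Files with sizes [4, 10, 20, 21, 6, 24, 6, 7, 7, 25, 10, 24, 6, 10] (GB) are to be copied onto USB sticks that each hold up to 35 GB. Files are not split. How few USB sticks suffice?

Total = 25 + 24 + 24 + 21 + 20 + 10 + 10 + 10 + 7 + 7 + 6 + 6 + 6 + 4 = 180 GB.
Lower bound: ⌈180/35⌉ = 6 USB sticks.
A packing using 6 USB sticks:
  USB stick 1: 25 + 10 = 35
  USB stick 2: 24 + 10 = 34
  USB stick 3: 24 + 10 = 34
  USB stick 4: 21 + 7 + 7 = 35
  USB stick 5: 20 + 6 + 6 = 32
  USB stick 6: 6 + 4 = 10
This matches the lower bound, so 6 is optimal.

6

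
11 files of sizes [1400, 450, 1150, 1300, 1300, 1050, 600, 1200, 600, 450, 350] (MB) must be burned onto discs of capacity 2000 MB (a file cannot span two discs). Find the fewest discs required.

6

Total = 1400 + 1300 + 1300 + 1200 + 1150 + 1050 + 600 + 600 + 450 + 450 + 350 = 9850 MB.
Lower bound: ⌈9850/2000⌉ = 5 discs.
Also, 6 files each exceed 1000 MB, and no two of those can share a disc, so at least 6 discs are needed.
A packing using 6 discs:
  disc 1: 1400 + 600 = 2000
  disc 2: 1300 + 600 = 1900
  disc 3: 1300 + 450 = 1750
  disc 4: 1200 + 450 + 350 = 2000
  disc 5: 1150 = 1150
  disc 6: 1050 = 1050
This matches the lower bound, so 6 is optimal.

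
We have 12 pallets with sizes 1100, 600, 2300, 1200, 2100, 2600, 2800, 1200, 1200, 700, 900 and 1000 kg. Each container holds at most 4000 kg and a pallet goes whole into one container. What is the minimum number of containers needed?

Total = 2800 + 2600 + 2300 + 2100 + 1200 + 1200 + 1200 + 1100 + 1000 + 900 + 700 + 600 = 17700 kg.
Lower bound: ⌈17700/4000⌉ = 5 containers.
A packing using 5 containers:
  container 1: 2800 + 1200 = 4000
  container 2: 2600 + 1200 = 3800
  container 3: 2300 + 1200 = 3500
  container 4: 2100 + 1100 + 700 = 3900
  container 5: 1000 + 900 + 600 = 2500
This matches the lower bound, so 5 is optimal.

5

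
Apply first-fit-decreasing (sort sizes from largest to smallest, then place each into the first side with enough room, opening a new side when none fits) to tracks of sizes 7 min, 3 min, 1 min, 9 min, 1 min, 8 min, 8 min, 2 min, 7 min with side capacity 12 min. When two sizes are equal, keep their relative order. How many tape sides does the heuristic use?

Sorted descending: 9, 8, 8, 7, 7, 3, 2, 1, 1.
  9 → side 1 (new)  [load 9/12]
  8 → side 2 (new)  [load 8/12]
  8 → side 3 (new)  [load 8/12]
  7 → side 4 (new)  [load 7/12]
  7 → side 5 (new)  [load 7/12]
  3 → side 1  [load 12/12]
  2 → side 2  [load 10/12]
  1 → side 2  [load 11/12]
  1 → side 2  [load 12/12]
5 tape sides opened.

5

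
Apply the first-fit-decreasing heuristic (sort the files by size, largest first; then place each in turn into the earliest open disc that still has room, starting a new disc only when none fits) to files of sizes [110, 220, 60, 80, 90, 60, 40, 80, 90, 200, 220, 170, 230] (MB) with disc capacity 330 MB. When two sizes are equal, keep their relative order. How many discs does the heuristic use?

Sorted descending: 230, 220, 220, 200, 170, 110, 90, 90, 80, 80, 60, 60, 40.
  230 → disc 1 (new)  [load 230/330]
  220 → disc 2 (new)  [load 220/330]
  220 → disc 3 (new)  [load 220/330]
  200 → disc 4 (new)  [load 200/330]
  170 → disc 5 (new)  [load 170/330]
  110 → disc 2  [load 330/330]
  90 → disc 1  [load 320/330]
  90 → disc 3  [load 310/330]
  80 → disc 4  [load 280/330]
  80 → disc 5  [load 250/330]
  60 → disc 5  [load 310/330]
  60 → disc 6 (new)  [load 60/330]
  40 → disc 4  [load 320/330]
6 discs opened.

6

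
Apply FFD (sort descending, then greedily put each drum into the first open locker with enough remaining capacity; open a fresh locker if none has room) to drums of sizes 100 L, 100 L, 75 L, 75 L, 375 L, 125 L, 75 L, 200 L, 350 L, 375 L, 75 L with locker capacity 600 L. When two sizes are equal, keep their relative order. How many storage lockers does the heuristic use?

4

Sorted descending: 375, 375, 350, 200, 125, 100, 100, 75, 75, 75, 75.
  375 → locker 1 (new)  [load 375/600]
  375 → locker 2 (new)  [load 375/600]
  350 → locker 3 (new)  [load 350/600]
  200 → locker 1  [load 575/600]
  125 → locker 2  [load 500/600]
  100 → locker 2  [load 600/600]
  100 → locker 3  [load 450/600]
  75 → locker 3  [load 525/600]
  75 → locker 3  [load 600/600]
  75 → locker 4 (new)  [load 75/600]
  75 → locker 4  [load 150/600]
4 storage lockers opened.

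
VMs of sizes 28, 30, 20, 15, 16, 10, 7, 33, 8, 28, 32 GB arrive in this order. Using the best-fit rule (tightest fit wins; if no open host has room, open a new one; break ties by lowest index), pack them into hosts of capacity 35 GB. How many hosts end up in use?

  28 → host 1 (new)  [load 28/35]
  30 → host 2 (new)  [load 30/35]
  20 → host 3 (new)  [load 20/35]
  15 → host 3  [load 35/35]
  16 → host 4 (new)  [load 16/35]
  10 → host 4  [load 26/35]
  7 → host 1  [load 35/35]
  33 → host 5 (new)  [load 33/35]
  8 → host 4  [load 34/35]
  28 → host 6 (new)  [load 28/35]
  32 → host 7 (new)  [load 32/35]
7 hosts opened.

7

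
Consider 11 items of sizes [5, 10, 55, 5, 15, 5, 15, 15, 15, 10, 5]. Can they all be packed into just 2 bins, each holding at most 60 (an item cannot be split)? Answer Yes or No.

Total = 155; ⌈155/60⌉ = 3.
At least 3 bins are required, but only 2 are allowed.

No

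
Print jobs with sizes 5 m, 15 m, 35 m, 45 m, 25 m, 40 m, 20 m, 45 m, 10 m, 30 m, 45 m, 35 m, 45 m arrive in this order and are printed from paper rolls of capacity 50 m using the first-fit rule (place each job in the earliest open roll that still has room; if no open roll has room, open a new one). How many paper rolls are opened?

9

  5 → roll 1 (new)  [load 5/50]
  15 → roll 1  [load 20/50]
  35 → roll 2 (new)  [load 35/50]
  45 → roll 3 (new)  [load 45/50]
  25 → roll 1  [load 45/50]
  40 → roll 4 (new)  [load 40/50]
  20 → roll 5 (new)  [load 20/50]
  45 → roll 6 (new)  [load 45/50]
  10 → roll 2  [load 45/50]
  30 → roll 5  [load 50/50]
  45 → roll 7 (new)  [load 45/50]
  35 → roll 8 (new)  [load 35/50]
  45 → roll 9 (new)  [load 45/50]
9 paper rolls opened.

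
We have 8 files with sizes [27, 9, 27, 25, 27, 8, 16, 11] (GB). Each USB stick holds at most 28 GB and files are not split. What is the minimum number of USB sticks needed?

6

Total = 27 + 27 + 27 + 25 + 16 + 11 + 9 + 8 = 150 GB.
Lower bound: ⌈150/28⌉ = 6 USB sticks.
A packing using 6 USB sticks:
  USB stick 1: 27 = 27
  USB stick 2: 27 = 27
  USB stick 3: 27 = 27
  USB stick 4: 25 = 25
  USB stick 5: 16 + 11 = 27
  USB stick 6: 9 + 8 = 17
This matches the lower bound, so 6 is optimal.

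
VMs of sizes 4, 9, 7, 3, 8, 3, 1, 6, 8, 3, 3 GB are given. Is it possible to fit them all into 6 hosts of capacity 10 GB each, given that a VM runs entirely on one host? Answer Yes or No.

Yes

A valid assignment using 6 hosts:
  host 1: 9 + 1 = 10
  host 2: 8 = 8
  host 3: 8 = 8
  host 4: 7 + 3 = 10
  host 5: 6 + 4 = 10
  host 6: 3 + 3 + 3 = 9
Every load is within 10 GB, so 6 hosts suffice.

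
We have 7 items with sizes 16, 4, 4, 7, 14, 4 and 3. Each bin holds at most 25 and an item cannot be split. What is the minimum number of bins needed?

3

Total = 16 + 14 + 7 + 4 + 4 + 4 + 3 = 52.
Lower bound: ⌈52/25⌉ = 3 bins.
A packing using 3 bins:
  bin 1: 16 + 7 = 23
  bin 2: 14 + 4 + 4 + 3 = 25
  bin 3: 4 = 4
This matches the lower bound, so 3 is optimal.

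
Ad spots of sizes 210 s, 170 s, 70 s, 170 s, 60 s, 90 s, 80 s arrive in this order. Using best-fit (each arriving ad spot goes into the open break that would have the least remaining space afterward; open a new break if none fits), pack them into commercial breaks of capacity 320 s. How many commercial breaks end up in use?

  210 → break 1 (new)  [load 210/320]
  170 → break 2 (new)  [load 170/320]
  70 → break 1  [load 280/320]
  170 → break 3 (new)  [load 170/320]
  60 → break 2  [load 230/320]
  90 → break 2  [load 320/320]
  80 → break 3  [load 250/320]
3 commercial breaks opened.

3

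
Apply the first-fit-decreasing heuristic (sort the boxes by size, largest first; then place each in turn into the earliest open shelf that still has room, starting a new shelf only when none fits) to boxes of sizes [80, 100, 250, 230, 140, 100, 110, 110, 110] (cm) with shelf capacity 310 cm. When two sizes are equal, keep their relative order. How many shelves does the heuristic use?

Sorted descending: 250, 230, 140, 110, 110, 110, 100, 100, 80.
  250 → shelf 1 (new)  [load 250/310]
  230 → shelf 2 (new)  [load 230/310]
  140 → shelf 3 (new)  [load 140/310]
  110 → shelf 3  [load 250/310]
  110 → shelf 4 (new)  [load 110/310]
  110 → shelf 4  [load 220/310]
  100 → shelf 5 (new)  [load 100/310]
  100 → shelf 5  [load 200/310]
  80 → shelf 2  [load 310/310]
5 shelves opened.

5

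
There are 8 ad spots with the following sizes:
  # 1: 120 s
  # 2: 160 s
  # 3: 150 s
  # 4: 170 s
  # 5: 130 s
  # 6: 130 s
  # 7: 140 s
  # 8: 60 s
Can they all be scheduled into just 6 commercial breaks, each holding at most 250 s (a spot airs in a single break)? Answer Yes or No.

A valid assignment using 6 commercial breaks:
  break 1: 170 + 60 = 230
  break 2: 160 = 160
  break 3: 150 = 150
  break 4: 140 = 140
  break 5: 130 + 120 = 250
  break 6: 130 = 130
Every load is within 250 s, so 6 commercial breaks suffice.

Yes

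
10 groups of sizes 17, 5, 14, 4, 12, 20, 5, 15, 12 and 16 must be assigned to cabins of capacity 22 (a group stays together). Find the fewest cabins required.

7

Total = 20 + 17 + 16 + 15 + 14 + 12 + 12 + 5 + 5 + 4 = 120.
Lower bound: ⌈120/22⌉ = 6 cabins.
Also, 7 groups each exceed 11, and no two of those can share a cabin, so at least 7 cabins are needed.
A packing using 7 cabins:
  cabin 1: 20 = 20
  cabin 2: 17 + 5 = 22
  cabin 3: 16 + 5 = 21
  cabin 4: 15 + 4 = 19
  cabin 5: 14 = 14
  cabin 6: 12 = 12
  cabin 7: 12 = 12
This matches the lower bound, so 7 is optimal.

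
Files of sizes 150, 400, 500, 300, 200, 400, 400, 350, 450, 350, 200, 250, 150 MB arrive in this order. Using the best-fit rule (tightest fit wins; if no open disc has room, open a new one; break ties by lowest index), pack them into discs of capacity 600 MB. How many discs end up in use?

  150 → disc 1 (new)  [load 150/600]
  400 → disc 1  [load 550/600]
  500 → disc 2 (new)  [load 500/600]
  300 → disc 3 (new)  [load 300/600]
  200 → disc 3  [load 500/600]
  400 → disc 4 (new)  [load 400/600]
  400 → disc 5 (new)  [load 400/600]
  350 → disc 6 (new)  [load 350/600]
  450 → disc 7 (new)  [load 450/600]
  350 → disc 8 (new)  [load 350/600]
  200 → disc 4  [load 600/600]
  250 → disc 6  [load 600/600]
  150 → disc 7  [load 600/600]
8 discs opened.

8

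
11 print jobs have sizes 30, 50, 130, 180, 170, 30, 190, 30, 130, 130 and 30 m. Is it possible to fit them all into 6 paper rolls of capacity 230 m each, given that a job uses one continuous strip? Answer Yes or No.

Yes

A valid assignment using 6 paper rolls:
  roll 1: 190 + 30 = 220
  roll 2: 180 + 50 = 230
  roll 3: 170 + 30 + 30 = 230
  roll 4: 130 + 30 = 160
  roll 5: 130 = 130
  roll 6: 130 = 130
Every load is within 230 m, so 6 paper rolls suffice.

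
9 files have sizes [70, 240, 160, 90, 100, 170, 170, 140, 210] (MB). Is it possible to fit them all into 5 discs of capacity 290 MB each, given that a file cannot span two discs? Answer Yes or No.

Total = 1350 MB; ⌈1350/290⌉ = 5.
The bound of 5 does not rule out 5, but exhaustive search shows no assignment into 5 discs of capacity 290 MB exists — the minimum is 6.

No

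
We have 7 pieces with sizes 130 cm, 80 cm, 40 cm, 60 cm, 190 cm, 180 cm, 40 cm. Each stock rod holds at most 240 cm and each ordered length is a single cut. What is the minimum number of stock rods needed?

4

Total = 190 + 180 + 130 + 80 + 60 + 40 + 40 = 720 cm.
Lower bound: ⌈720/240⌉ = 3 stock rods.
A packing using 4 stock rods:
  stock rod 1: 190 + 40 = 230
  stock rod 2: 180 + 60 = 240
  stock rod 3: 130 + 80 = 210
  stock rod 4: 40 = 40
No arrangement into 3 stock rods stays within capacity, so 4 is optimal.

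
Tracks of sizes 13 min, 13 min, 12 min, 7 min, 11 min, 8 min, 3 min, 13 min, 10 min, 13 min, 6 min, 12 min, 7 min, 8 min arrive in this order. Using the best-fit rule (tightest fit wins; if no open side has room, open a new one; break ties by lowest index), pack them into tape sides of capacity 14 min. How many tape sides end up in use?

11

  13 → side 1 (new)  [load 13/14]
  13 → side 2 (new)  [load 13/14]
  12 → side 3 (new)  [load 12/14]
  7 → side 4 (new)  [load 7/14]
  11 → side 5 (new)  [load 11/14]
  8 → side 6 (new)  [load 8/14]
  3 → side 5  [load 14/14]
  13 → side 7 (new)  [load 13/14]
  10 → side 8 (new)  [load 10/14]
  13 → side 9 (new)  [load 13/14]
  6 → side 6  [load 14/14]
  12 → side 10 (new)  [load 12/14]
  7 → side 4  [load 14/14]
  8 → side 11 (new)  [load 8/14]
11 tape sides opened.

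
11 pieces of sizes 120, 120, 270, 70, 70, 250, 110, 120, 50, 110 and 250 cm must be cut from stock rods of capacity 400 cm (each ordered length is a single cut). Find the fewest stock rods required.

Total = 270 + 250 + 250 + 120 + 120 + 120 + 110 + 110 + 70 + 70 + 50 = 1540 cm.
Lower bound: ⌈1540/400⌉ = 4 stock rods.
A packing using 4 stock rods:
  stock rod 1: 270 + 120 = 390
  stock rod 2: 250 + 120 = 370
  stock rod 3: 250 + 70 + 70 = 390
  stock rod 4: 120 + 110 + 110 + 50 = 390
This matches the lower bound, so 4 is optimal.

4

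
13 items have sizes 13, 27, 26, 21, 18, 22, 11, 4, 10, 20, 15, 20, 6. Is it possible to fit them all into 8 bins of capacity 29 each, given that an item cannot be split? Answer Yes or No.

Total = 213; ⌈213/29⌉ = 8.
The bound of 8 does not rule out 8, but exhaustive search shows no assignment into 8 bins of capacity 29 exists — the minimum is 9.

No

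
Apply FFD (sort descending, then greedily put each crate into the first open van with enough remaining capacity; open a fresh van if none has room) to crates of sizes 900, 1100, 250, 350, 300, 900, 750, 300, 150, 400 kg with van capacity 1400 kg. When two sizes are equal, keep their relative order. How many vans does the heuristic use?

Sorted descending: 1100, 900, 900, 750, 400, 350, 300, 300, 250, 150.
  1100 → van 1 (new)  [load 1100/1400]
  900 → van 2 (new)  [load 900/1400]
  900 → van 3 (new)  [load 900/1400]
  750 → van 4 (new)  [load 750/1400]
  400 → van 2  [load 1300/1400]
  350 → van 3  [load 1250/1400]
  300 → van 1  [load 1400/1400]
  300 → van 4  [load 1050/1400]
  250 → van 4  [load 1300/1400]
  150 → van 3  [load 1400/1400]
4 vans opened.

4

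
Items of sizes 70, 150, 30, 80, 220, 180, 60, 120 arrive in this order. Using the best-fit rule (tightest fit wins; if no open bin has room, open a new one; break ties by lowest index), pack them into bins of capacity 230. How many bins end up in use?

5

  70 → bin 1 (new)  [load 70/230]
  150 → bin 1  [load 220/230]
  30 → bin 2 (new)  [load 30/230]
  80 → bin 2  [load 110/230]
  220 → bin 3 (new)  [load 220/230]
  180 → bin 4 (new)  [load 180/230]
  60 → bin 2  [load 170/230]
  120 → bin 5 (new)  [load 120/230]
5 bins opened.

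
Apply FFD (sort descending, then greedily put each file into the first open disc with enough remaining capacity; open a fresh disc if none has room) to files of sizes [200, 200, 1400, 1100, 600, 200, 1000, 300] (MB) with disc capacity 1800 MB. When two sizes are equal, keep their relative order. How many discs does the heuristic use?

3

Sorted descending: 1400, 1100, 1000, 600, 300, 200, 200, 200.
  1400 → disc 1 (new)  [load 1400/1800]
  1100 → disc 2 (new)  [load 1100/1800]
  1000 → disc 3 (new)  [load 1000/1800]
  600 → disc 2  [load 1700/1800]
  300 → disc 1  [load 1700/1800]
  200 → disc 3  [load 1200/1800]
  200 → disc 3  [load 1400/1800]
  200 → disc 3  [load 1600/1800]
3 discs opened.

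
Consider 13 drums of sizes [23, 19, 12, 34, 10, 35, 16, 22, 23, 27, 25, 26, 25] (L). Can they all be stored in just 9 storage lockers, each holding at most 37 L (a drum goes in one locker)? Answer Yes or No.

Total = 297 L; ⌈297/37⌉ = 9.
10 drums each exceed half the capacity and cannot share a locker, forcing at least 10 storage lockers.
At least 10 storage lockers are required, but only 9 are allowed.

No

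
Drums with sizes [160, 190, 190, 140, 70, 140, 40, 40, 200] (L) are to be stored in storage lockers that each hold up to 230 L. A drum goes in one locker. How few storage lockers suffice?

6

Total = 200 + 190 + 190 + 160 + 140 + 140 + 70 + 40 + 40 = 1170 L.
Lower bound: ⌈1170/230⌉ = 6 storage lockers.
A packing using 6 storage lockers:
  locker 1: 200 = 200
  locker 2: 190 + 40 = 230
  locker 3: 190 + 40 = 230
  locker 4: 160 + 70 = 230
  locker 5: 140 = 140
  locker 6: 140 = 140
This matches the lower bound, so 6 is optimal.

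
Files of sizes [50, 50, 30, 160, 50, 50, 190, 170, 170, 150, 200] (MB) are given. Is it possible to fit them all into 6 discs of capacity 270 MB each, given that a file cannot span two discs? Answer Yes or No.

A valid assignment using 6 discs:
  disc 1: 200 + 50 = 250
  disc 2: 190 + 50 + 30 = 270
  disc 3: 170 + 50 + 50 = 270
  disc 4: 170 = 170
  disc 5: 160 = 160
  disc 6: 150 = 150
Every load is within 270 MB, so 6 discs suffice.

Yes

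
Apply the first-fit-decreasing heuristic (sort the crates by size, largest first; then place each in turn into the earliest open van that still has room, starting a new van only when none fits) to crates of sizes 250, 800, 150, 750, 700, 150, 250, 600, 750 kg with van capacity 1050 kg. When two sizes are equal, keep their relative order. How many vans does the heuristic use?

5

Sorted descending: 800, 750, 750, 700, 600, 250, 250, 150, 150.
  800 → van 1 (new)  [load 800/1050]
  750 → van 2 (new)  [load 750/1050]
  750 → van 3 (new)  [load 750/1050]
  700 → van 4 (new)  [load 700/1050]
  600 → van 5 (new)  [load 600/1050]
  250 → van 1  [load 1050/1050]
  250 → van 2  [load 1000/1050]
  150 → van 3  [load 900/1050]
  150 → van 3  [load 1050/1050]
5 vans opened.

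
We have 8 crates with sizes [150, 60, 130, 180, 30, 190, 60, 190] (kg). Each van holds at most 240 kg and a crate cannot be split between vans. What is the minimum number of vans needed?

5

Total = 190 + 190 + 180 + 150 + 130 + 60 + 60 + 30 = 990 kg.
Lower bound: ⌈990/240⌉ = 5 vans.
A packing using 5 vans:
  van 1: 190 + 30 = 220
  van 2: 190 = 190
  van 3: 180 + 60 = 240
  van 4: 150 + 60 = 210
  van 5: 130 = 130
This matches the lower bound, so 5 is optimal.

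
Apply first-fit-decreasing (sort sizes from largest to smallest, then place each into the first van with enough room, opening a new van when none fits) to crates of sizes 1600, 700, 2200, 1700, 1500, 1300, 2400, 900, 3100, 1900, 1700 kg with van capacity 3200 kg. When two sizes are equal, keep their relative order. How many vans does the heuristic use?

7

Sorted descending: 3100, 2400, 2200, 1900, 1700, 1700, 1600, 1500, 1300, 900, 700.
  3100 → van 1 (new)  [load 3100/3200]
  2400 → van 2 (new)  [load 2400/3200]
  2200 → van 3 (new)  [load 2200/3200]
  1900 → van 4 (new)  [load 1900/3200]
  1700 → van 5 (new)  [load 1700/3200]
  1700 → van 6 (new)  [load 1700/3200]
  1600 → van 7 (new)  [load 1600/3200]
  1500 → van 5  [load 3200/3200]
  1300 → van 4  [load 3200/3200]
  900 → van 3  [load 3100/3200]
  700 → van 2  [load 3100/3200]
7 vans opened.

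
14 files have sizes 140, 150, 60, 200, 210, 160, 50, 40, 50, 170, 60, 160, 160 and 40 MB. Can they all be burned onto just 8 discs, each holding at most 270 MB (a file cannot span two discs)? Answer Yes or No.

A valid assignment using 8 discs:
  disc 1: 210 + 60 = 270
  disc 2: 200 + 60 = 260
  disc 3: 170 + 50 + 50 = 270
  disc 4: 160 + 40 + 40 = 240
  disc 5: 160 = 160
  disc 6: 160 = 160
  disc 7: 150 = 150
  disc 8: 140 = 140
Every load is within 270 MB, so 8 discs suffice.

Yes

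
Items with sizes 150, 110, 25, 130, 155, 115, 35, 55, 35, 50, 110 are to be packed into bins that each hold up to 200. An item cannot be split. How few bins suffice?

Total = 155 + 150 + 130 + 115 + 110 + 110 + 55 + 50 + 35 + 35 + 25 = 970.
Lower bound: ⌈970/200⌉ = 5 bins.
Also, 6 items each exceed 100, and no two of those can share a bin, so at least 6 bins are needed.
A packing using 6 bins:
  bin 1: 155 + 35 = 190
  bin 2: 150 + 50 = 200
  bin 3: 130 + 55 = 185
  bin 4: 115 + 35 + 25 = 175
  bin 5: 110 = 110
  bin 6: 110 = 110
This matches the lower bound, so 6 is optimal.

6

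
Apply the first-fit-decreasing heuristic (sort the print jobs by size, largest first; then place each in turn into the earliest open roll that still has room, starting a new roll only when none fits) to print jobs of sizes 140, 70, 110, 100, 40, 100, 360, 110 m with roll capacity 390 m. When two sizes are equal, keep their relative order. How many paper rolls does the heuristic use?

Sorted descending: 360, 140, 110, 110, 100, 100, 70, 40.
  360 → roll 1 (new)  [load 360/390]
  140 → roll 2 (new)  [load 140/390]
  110 → roll 2  [load 250/390]
  110 → roll 2  [load 360/390]
  100 → roll 3 (new)  [load 100/390]
  100 → roll 3  [load 200/390]
  70 → roll 3  [load 270/390]
  40 → roll 3  [load 310/390]
3 paper rolls opened.

3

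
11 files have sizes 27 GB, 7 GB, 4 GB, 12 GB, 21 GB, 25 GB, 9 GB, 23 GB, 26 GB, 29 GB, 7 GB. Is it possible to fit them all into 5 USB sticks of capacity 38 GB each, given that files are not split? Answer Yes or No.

Total = 190 GB; ⌈190/38⌉ = 5.
6 files each exceed half the capacity and cannot share a USB stick, forcing at least 6 USB sticks.
At least 6 USB sticks are required, but only 5 are allowed.

No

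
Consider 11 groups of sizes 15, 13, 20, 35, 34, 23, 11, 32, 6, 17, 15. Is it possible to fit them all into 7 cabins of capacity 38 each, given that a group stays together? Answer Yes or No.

Yes

A valid assignment using 7 cabins:
  cabin 1: 35 = 35
  cabin 2: 34 = 34
  cabin 3: 32 + 6 = 38
  cabin 4: 23 + 15 = 38
  cabin 5: 20 + 17 = 37
  cabin 6: 15 + 13 = 28
  cabin 7: 11 = 11
Every load is within 38, so 7 cabins suffice.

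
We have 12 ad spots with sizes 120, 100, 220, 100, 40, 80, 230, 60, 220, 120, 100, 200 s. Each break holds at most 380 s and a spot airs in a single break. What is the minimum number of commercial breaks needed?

5

Total = 230 + 220 + 220 + 200 + 120 + 120 + 100 + 100 + 100 + 80 + 60 + 40 = 1590 s.
Lower bound: ⌈1590/380⌉ = 5 commercial breaks.
A packing using 5 commercial breaks:
  break 1: 230 + 120 = 350
  break 2: 220 + 120 + 40 = 380
  break 3: 220 + 100 + 60 = 380
  break 4: 200 + 100 + 80 = 380
  break 5: 100 = 100
This matches the lower bound, so 5 is optimal.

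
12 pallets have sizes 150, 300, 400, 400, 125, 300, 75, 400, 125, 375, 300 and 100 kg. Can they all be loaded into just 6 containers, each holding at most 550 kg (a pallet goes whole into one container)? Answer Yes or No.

Total = 3050 kg; ⌈3050/550⌉ = 6.
7 pallets each exceed half the capacity and cannot share a container, forcing at least 7 containers.
At least 7 containers are required, but only 6 are allowed.

No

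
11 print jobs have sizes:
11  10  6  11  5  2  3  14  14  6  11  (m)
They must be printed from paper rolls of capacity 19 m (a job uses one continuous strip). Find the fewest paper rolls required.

Total = 14 + 14 + 11 + 11 + 11 + 10 + 6 + 6 + 5 + 3 + 2 = 93 m.
Lower bound: ⌈93/19⌉ = 5 paper rolls.
Also, 6 print jobs each exceed 19/2 m, and no two of those can share a roll, so at least 6 paper rolls are needed.
A packing using 6 paper rolls:
  roll 1: 14 + 5 = 19
  roll 2: 14 + 3 + 2 = 19
  roll 3: 11 + 6 = 17
  roll 4: 11 + 6 = 17
  roll 5: 11 = 11
  roll 6: 10 = 10
This matches the lower bound, so 6 is optimal.

6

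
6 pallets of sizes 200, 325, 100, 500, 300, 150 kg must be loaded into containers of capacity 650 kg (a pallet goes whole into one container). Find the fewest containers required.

3

Total = 500 + 325 + 300 + 200 + 150 + 100 = 1575 kg.
Lower bound: ⌈1575/650⌉ = 3 containers.
A packing using 3 containers:
  container 1: 500 + 150 = 650
  container 2: 325 + 300 = 625
  container 3: 200 + 100 = 300
This matches the lower bound, so 3 is optimal.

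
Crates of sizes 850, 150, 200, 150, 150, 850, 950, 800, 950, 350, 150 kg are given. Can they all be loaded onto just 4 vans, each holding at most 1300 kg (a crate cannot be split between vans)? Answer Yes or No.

No

Total = 5550 kg; ⌈5550/1300⌉ = 5.
At least 5 vans are required, but only 4 are allowed.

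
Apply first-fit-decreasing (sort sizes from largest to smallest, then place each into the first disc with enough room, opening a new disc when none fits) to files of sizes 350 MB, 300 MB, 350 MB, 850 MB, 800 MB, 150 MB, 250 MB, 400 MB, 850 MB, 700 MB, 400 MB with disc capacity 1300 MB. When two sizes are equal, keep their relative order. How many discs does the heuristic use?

Sorted descending: 850, 850, 800, 700, 400, 400, 350, 350, 300, 250, 150.
  850 → disc 1 (new)  [load 850/1300]
  850 → disc 2 (new)  [load 850/1300]
  800 → disc 3 (new)  [load 800/1300]
  700 → disc 4 (new)  [load 700/1300]
  400 → disc 1  [load 1250/1300]
  400 → disc 2  [load 1250/1300]
  350 → disc 3  [load 1150/1300]
  350 → disc 4  [load 1050/1300]
  300 → disc 5 (new)  [load 300/1300]
  250 → disc 4  [load 1300/1300]
  150 → disc 3  [load 1300/1300]
5 discs opened.

5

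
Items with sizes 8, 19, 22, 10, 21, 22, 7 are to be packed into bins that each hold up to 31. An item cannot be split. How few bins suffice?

4

Total = 22 + 22 + 21 + 19 + 10 + 8 + 7 = 109.
Lower bound: ⌈109/31⌉ = 4 bins.
A packing using 4 bins:
  bin 1: 22 + 8 = 30
  bin 2: 22 + 7 = 29
  bin 3: 21 + 10 = 31
  bin 4: 19 = 19
This matches the lower bound, so 4 is optimal.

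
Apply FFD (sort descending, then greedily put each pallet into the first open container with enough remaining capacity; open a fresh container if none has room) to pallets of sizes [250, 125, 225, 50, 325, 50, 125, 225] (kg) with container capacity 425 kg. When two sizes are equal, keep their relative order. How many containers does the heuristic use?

4

Sorted descending: 325, 250, 225, 225, 125, 125, 50, 50.
  325 → container 1 (new)  [load 325/425]
  250 → container 2 (new)  [load 250/425]
  225 → container 3 (new)  [load 225/425]
  225 → container 4 (new)  [load 225/425]
  125 → container 2  [load 375/425]
  125 → container 3  [load 350/425]
  50 → container 1  [load 375/425]
  50 → container 1  [load 425/425]
4 containers opened.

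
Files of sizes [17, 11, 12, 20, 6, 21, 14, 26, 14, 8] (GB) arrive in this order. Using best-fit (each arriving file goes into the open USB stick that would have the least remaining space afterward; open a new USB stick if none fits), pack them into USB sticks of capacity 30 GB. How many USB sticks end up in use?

  17 → USB stick 1 (new)  [load 17/30]
  11 → USB stick 1  [load 28/30]
  12 → USB stick 2 (new)  [load 12/30]
  20 → USB stick 3 (new)  [load 20/30]
  6 → USB stick 3  [load 26/30]
  21 → USB stick 4 (new)  [load 21/30]
  14 → USB stick 2  [load 26/30]
  26 → USB stick 5 (new)  [load 26/30]
  14 → USB stick 6 (new)  [load 14/30]
  8 → USB stick 4  [load 29/30]
6 USB sticks opened.

6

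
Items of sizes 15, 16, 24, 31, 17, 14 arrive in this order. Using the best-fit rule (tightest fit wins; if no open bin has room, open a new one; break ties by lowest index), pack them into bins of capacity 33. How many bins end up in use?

4

  15 → bin 1 (new)  [load 15/33]
  16 → bin 1  [load 31/33]
  24 → bin 2 (new)  [load 24/33]
  31 → bin 3 (new)  [load 31/33]
  17 → bin 4 (new)  [load 17/33]
  14 → bin 4  [load 31/33]
4 bins opened.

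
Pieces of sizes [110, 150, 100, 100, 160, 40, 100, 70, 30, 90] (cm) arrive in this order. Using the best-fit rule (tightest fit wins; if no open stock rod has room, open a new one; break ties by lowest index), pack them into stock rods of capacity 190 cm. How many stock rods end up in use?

6

  110 → stock rod 1 (new)  [load 110/190]
  150 → stock rod 2 (new)  [load 150/190]
  100 → stock rod 3 (new)  [load 100/190]
  100 → stock rod 4 (new)  [load 100/190]
  160 → stock rod 5 (new)  [load 160/190]
  40 → stock rod 2  [load 190/190]
  100 → stock rod 6 (new)  [load 100/190]
  70 → stock rod 1  [load 180/190]
  30 → stock rod 5  [load 190/190]
  90 → stock rod 3  [load 190/190]
6 stock rods opened.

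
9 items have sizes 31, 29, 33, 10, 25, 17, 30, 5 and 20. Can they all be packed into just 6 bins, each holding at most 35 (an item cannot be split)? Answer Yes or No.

Total = 200; ⌈200/35⌉ = 6.
The bound of 6 does not rule out 6, but exhaustive search shows no assignment into 6 bins of capacity 35 exists — the minimum is 7.

No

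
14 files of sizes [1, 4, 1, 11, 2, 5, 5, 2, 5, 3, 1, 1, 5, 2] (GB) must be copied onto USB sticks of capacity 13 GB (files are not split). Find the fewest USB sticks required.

Total = 11 + 5 + 5 + 5 + 5 + 4 + 3 + 2 + 2 + 2 + 1 + 1 + 1 + 1 = 48 GB.
Lower bound: ⌈48/13⌉ = 4 USB sticks.
A packing using 4 USB sticks:
  USB stick 1: 11 + 2 = 13
  USB stick 2: 5 + 5 + 3 = 13
  USB stick 3: 5 + 5 + 2 + 1 = 13
  USB stick 4: 4 + 2 + 1 + 1 + 1 = 9
This matches the lower bound, so 4 is optimal.

4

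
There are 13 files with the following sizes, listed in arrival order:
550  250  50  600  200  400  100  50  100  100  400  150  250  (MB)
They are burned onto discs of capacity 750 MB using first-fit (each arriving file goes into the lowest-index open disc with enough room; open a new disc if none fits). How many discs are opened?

5

  550 → disc 1 (new)  [load 550/750]
  250 → disc 2 (new)  [load 250/750]
  50 → disc 1  [load 600/750]
  600 → disc 3 (new)  [load 600/750]
  200 → disc 2  [load 450/750]
  400 → disc 4 (new)  [load 400/750]
  100 → disc 1  [load 700/750]
  50 → disc 1  [load 750/750]
  100 → disc 2  [load 550/750]
  100 → disc 2  [load 650/750]
  400 → disc 5 (new)  [load 400/750]
  150 → disc 3  [load 750/750]
  250 → disc 4  [load 650/750]
5 discs opened.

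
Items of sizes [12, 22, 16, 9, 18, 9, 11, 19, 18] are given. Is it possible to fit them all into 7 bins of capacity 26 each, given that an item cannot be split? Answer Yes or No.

Yes

A valid assignment using 7 bins:
  bin 1: 22 = 22
  bin 2: 19 = 19
  bin 3: 18 = 18
  bin 4: 18 = 18
  bin 5: 16 + 9 = 25
  bin 6: 12 + 11 = 23
  bin 7: 9 = 9
Every load is within 26, so 7 bins suffice.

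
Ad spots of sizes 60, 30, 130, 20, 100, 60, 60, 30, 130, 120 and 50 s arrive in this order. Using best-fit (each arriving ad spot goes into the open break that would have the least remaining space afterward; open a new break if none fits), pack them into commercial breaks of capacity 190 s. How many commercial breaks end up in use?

  60 → break 1 (new)  [load 60/190]
  30 → break 1  [load 90/190]
  130 → break 2 (new)  [load 130/190]
  20 → break 2  [load 150/190]
  100 → break 1  [load 190/190]
  60 → break 3 (new)  [load 60/190]
  60 → break 3  [load 120/190]
  30 → break 2  [load 180/190]
  130 → break 4 (new)  [load 130/190]
  120 → break 5 (new)  [load 120/190]
  50 → break 4  [load 180/190]
5 commercial breaks opened.

5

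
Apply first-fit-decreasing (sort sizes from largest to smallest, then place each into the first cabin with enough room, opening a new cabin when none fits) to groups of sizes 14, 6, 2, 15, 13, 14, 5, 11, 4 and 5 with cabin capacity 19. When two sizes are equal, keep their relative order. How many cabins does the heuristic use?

Sorted descending: 15, 14, 14, 13, 11, 6, 5, 5, 4, 2.
  15 → cabin 1 (new)  [load 15/19]
  14 → cabin 2 (new)  [load 14/19]
  14 → cabin 3 (new)  [load 14/19]
  13 → cabin 4 (new)  [load 13/19]
  11 → cabin 5 (new)  [load 11/19]
  6 → cabin 4  [load 19/19]
  5 → cabin 2  [load 19/19]
  5 → cabin 3  [load 19/19]
  4 → cabin 1  [load 19/19]
  2 → cabin 5  [load 13/19]
5 cabins opened.

5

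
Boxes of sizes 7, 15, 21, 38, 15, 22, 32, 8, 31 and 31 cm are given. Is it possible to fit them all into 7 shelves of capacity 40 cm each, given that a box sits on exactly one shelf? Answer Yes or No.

Yes

A valid assignment using 6 shelves:
  shelf 1: 38 = 38
  shelf 2: 32 + 8 = 40
  shelf 3: 31 + 7 = 38
  shelf 4: 31 = 31
  shelf 5: 22 + 15 = 37
  shelf 6: 21 + 15 = 36
That uses only 6 ≤ 7, so 7 shelves are enough.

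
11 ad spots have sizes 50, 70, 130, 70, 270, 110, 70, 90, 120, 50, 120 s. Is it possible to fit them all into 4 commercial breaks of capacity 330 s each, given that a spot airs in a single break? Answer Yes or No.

A valid assignment using 4 commercial breaks:
  break 1: 270 + 50 = 320
  break 2: 130 + 120 + 70 = 320
  break 3: 120 + 110 + 90 = 320
  break 4: 70 + 70 + 50 = 190
Every load is within 330 s, so 4 commercial breaks suffice.

Yes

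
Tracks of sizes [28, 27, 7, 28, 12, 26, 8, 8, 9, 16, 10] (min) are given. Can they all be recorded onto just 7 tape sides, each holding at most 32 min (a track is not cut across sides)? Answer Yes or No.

Yes

A valid assignment using 7 tape sides:
  side 1: 28 = 28
  side 2: 28 = 28
  side 3: 27 = 27
  side 4: 26 = 26
  side 5: 16 + 12 = 28
  side 6: 10 + 9 + 8 = 27
  side 7: 8 + 7 = 15
Every load is within 32 min, so 7 tape sides suffice.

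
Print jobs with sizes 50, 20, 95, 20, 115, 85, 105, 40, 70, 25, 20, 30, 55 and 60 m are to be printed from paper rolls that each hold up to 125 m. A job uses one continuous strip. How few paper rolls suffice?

Total = 115 + 105 + 95 + 85 + 70 + 60 + 55 + 50 + 40 + 30 + 25 + 20 + 20 + 20 = 790 m.
Lower bound: ⌈790/125⌉ = 7 paper rolls.
A packing using 7 paper rolls:
  roll 1: 115 = 115
  roll 2: 105 + 20 = 125
  roll 3: 95 + 30 = 125
  roll 4: 85 + 40 = 125
  roll 5: 70 + 55 = 125
  roll 6: 60 + 50 = 110
  roll 7: 25 + 20 + 20 = 65
This matches the lower bound, so 7 is optimal.

7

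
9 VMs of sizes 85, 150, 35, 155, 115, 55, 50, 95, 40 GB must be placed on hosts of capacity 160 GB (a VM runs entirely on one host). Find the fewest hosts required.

Total = 155 + 150 + 115 + 95 + 85 + 55 + 50 + 40 + 35 = 780 GB.
Lower bound: ⌈780/160⌉ = 5 hosts.
A packing using 6 hosts:
  host 1: 155 = 155
  host 2: 150 = 150
  host 3: 115 + 40 = 155
  host 4: 95 + 55 = 150
  host 5: 85 + 50 = 135
  host 6: 35 = 35
No arrangement into 5 hosts stays within capacity, so 6 is optimal.

6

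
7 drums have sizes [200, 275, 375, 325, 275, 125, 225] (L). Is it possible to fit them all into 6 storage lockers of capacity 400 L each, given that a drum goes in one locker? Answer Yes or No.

Yes

A valid assignment using 6 storage lockers:
  locker 1: 375 = 375
  locker 2: 325 = 325
  locker 3: 275 + 125 = 400
  locker 4: 275 = 275
  locker 5: 225 = 225
  locker 6: 200 = 200
Every load is within 400 L, so 6 storage lockers suffice.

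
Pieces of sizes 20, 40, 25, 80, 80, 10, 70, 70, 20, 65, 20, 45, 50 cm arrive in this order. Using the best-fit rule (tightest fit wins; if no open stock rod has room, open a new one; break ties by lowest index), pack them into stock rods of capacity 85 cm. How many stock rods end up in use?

  20 → stock rod 1 (new)  [load 20/85]
  40 → stock rod 1  [load 60/85]
  25 → stock rod 1  [load 85/85]
  80 → stock rod 2 (new)  [load 80/85]
  80 → stock rod 3 (new)  [load 80/85]
  10 → stock rod 4 (new)  [load 10/85]
  70 → stock rod 4  [load 80/85]
  70 → stock rod 5 (new)  [load 70/85]
  20 → stock rod 6 (new)  [load 20/85]
  65 → stock rod 6  [load 85/85]
  20 → stock rod 7 (new)  [load 20/85]
  45 → stock rod 7  [load 65/85]
  50 → stock rod 8 (new)  [load 50/85]
8 stock rods opened.

8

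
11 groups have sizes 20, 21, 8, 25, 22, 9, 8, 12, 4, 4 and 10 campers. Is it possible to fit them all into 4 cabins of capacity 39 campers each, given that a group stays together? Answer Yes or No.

Yes

A valid assignment using 4 cabins:
  cabin 1: 25 + 12 = 37
  cabin 2: 22 + 10 + 4 = 36
  cabin 3: 21 + 9 + 8 = 38
  cabin 4: 20 + 8 + 4 = 32
Every load is within 39 campers, so 4 cabins suffice.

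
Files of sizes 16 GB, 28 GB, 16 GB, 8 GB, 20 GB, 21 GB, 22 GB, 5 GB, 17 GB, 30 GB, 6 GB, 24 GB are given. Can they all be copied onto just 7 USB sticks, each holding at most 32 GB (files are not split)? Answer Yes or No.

Total = 213 GB; ⌈213/32⌉ = 7.
The bound of 7 does not rule out 7, but exhaustive search shows no assignment into 7 USB sticks of capacity 32 GB exists — the minimum is 8.

No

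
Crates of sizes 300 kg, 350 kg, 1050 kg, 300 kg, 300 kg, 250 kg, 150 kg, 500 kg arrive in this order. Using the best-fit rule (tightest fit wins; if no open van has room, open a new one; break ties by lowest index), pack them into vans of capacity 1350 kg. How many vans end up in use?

  300 → van 1 (new)  [load 300/1350]
  350 → van 1  [load 650/1350]
  1050 → van 2 (new)  [load 1050/1350]
  300 → van 2  [load 1350/1350]
  300 → van 1  [load 950/1350]
  250 → van 1  [load 1200/1350]
  150 → van 1  [load 1350/1350]
  500 → van 3 (new)  [load 500/1350]
3 vans opened.

3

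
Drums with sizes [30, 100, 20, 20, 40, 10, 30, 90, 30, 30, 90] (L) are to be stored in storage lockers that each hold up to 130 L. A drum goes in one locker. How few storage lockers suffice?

4

Total = 100 + 90 + 90 + 40 + 30 + 30 + 30 + 30 + 20 + 20 + 10 = 490 L.
Lower bound: ⌈490/130⌉ = 4 storage lockers.
A packing using 4 storage lockers:
  locker 1: 100 + 30 = 130
  locker 2: 90 + 40 = 130
  locker 3: 90 + 30 + 10 = 130
  locker 4: 30 + 30 + 20 + 20 = 100
This matches the lower bound, so 4 is optimal.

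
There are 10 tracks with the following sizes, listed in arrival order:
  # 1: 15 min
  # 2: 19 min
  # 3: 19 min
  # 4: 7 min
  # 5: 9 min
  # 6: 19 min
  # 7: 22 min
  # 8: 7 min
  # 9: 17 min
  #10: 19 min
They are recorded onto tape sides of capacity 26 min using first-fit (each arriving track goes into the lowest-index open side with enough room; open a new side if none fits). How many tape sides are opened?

  15 → side 1 (new)  [load 15/26]
  19 → side 2 (new)  [load 19/26]
  19 → side 3 (new)  [load 19/26]
  7 → side 1  [load 22/26]
  9 → side 4 (new)  [load 9/26]
  19 → side 5 (new)  [load 19/26]
  22 → side 6 (new)  [load 22/26]
  7 → side 2  [load 26/26]
  17 → side 4  [load 26/26]
  19 → side 7 (new)  [load 19/26]
7 tape sides opened.

7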